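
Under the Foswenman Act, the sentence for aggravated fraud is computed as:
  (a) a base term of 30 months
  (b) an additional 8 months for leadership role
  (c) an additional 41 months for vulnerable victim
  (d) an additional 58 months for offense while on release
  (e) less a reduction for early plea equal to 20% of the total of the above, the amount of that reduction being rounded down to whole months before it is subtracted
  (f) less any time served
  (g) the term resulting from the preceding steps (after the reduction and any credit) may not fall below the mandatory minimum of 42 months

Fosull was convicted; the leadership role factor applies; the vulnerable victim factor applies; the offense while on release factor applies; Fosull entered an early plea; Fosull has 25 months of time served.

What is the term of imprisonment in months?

Leadership role enhancement: +8 months
Vulnerable victim enhancement: +41 months
Offense while on release enhancement: +58 months
Adjusted term: 30 months + 8 months + 41 months + 58 months = 137 months
Early plea reduction: 20% of 137 months = 27 months (rounded down)
After reduction: 137 − 27 = 110 months
Less time served: 110 months − 25 months = 85 months
Minimum 42 months: 85 months meets the minimum, no increase.

85 months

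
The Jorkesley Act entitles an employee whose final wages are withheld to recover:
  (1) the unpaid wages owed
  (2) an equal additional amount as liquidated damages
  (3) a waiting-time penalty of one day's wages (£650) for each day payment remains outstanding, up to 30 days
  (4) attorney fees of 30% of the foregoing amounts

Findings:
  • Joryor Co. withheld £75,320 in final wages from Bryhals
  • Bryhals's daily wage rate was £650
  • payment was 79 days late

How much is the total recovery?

Liquidated damages (equal amount): £75,320
Penalty days: min(79, 30) = 30
Waiting-time penalty: 30 × £650 = £19,500
Subtotal: £75,320 + £75,320 + £19,500 = £170,140
Attorney fees: 30% of £170,140 = £51,042
Total award: £170,140 + £51,042 = £221,182

£221,182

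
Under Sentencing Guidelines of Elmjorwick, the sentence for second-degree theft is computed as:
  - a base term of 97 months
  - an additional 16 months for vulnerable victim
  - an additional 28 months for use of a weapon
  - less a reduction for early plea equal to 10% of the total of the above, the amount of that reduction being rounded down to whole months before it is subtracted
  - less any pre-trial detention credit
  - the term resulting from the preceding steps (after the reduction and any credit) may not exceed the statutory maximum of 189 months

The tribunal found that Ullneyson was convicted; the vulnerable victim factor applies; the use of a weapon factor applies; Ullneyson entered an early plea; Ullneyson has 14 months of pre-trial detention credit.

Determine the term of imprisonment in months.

113 months

Vulnerable victim enhancement: +16 months
Use of a weapon enhancement: +28 months
Adjusted term: 97 months + 16 months + 28 months = 141 months
Early plea reduction: 10% of 141 months = 14 months (rounded down)
After reduction: 141 − 14 = 127 months
Less pre-trial detention credit: 127 months − 14 months = 113 months
Cap at 189 months: 113 months is within the cap, no reduction.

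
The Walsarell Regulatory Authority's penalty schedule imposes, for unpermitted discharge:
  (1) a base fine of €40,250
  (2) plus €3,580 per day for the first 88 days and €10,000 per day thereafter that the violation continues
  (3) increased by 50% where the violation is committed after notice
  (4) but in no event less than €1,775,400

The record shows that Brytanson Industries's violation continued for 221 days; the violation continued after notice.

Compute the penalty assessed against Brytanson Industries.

First 88 days: 88 × €3,580 = €315,040
Remaining days: (221 − 88) × €10,000 = €1,330,000
Per-day component: €315,040 + €1,330,000 = €1,645,040
Base plus per-day: €40,250 + €1,645,040 = €1,685,290
Enhancement: 50% of €1,685,290 = €842,645
Enhanced fine: €1,685,290 + €842,645 = €2,527,935
Minimum €1,775,400: €2,527,935 meets the minimum, no increase.

€2,527,935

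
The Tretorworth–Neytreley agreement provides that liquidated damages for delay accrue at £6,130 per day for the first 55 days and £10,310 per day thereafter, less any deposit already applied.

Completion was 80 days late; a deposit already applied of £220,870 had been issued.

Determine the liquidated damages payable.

£374,030

First 55 days: 55 × £6,130 = £337,150
Remaining days: (80 − 55) × £10,310 = £257,750
Accrued per-day damages: £337,150 + £257,750 = £594,900
Less deposit already applied: £594,900 − £220,870 = £374,030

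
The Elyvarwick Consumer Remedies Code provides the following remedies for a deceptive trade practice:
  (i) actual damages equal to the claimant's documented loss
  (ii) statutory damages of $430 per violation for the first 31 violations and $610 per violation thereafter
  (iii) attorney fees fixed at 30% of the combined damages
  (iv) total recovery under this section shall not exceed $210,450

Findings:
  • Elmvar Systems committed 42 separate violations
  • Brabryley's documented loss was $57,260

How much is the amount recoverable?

First 31 violations: 31 × $430 = $13,330
Remaining violations: (42 − 31) × $610 = $6,710
Statutory damages: $13,330 + $6,710 = $20,040
Combined damages: $57,260 + $20,040 = $77,300
Attorney fees: 30% of $77,300 = $23,190
Total before cap: $77,300 + $23,190 = $100,490
Cap at $210,450: $100,490 is within the cap, no reduction.

$100,490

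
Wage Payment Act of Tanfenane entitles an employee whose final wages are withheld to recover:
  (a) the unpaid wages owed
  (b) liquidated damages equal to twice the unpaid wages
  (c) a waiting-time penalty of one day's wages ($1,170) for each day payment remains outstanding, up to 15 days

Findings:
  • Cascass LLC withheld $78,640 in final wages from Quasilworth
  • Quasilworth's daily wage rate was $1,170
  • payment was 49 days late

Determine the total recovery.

$253,470

Doubled: 2 × $78,640 = $157,280
Penalty days: min(49, 15) = 15
Waiting-time penalty: 15 × $1,170 = $17,550
Total award: $78,640 + $157,280 + $17,550 = $253,470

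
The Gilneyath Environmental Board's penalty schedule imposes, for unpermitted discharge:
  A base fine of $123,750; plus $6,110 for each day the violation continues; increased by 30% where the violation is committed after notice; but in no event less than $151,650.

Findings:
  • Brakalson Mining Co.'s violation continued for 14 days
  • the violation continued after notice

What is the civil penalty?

Civil penalty: $272,077

Per-day component: 14 × $6,110 = $85,540
Base plus per-day: $123,750 + $85,540 = $209,290
Enhancement: 30% of $209,290 = $62,787
Enhanced fine: $209,290 + $62,787 = $272,077
Minimum $151,650: $272,077 meets the minimum, no increase.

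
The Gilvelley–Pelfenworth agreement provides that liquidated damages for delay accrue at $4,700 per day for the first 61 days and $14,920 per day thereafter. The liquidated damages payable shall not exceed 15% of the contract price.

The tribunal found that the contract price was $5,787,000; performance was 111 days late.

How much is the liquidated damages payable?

$868,050

First 61 days: 61 × $4,700 = $286,700
Remaining days: (111 − 61) × $14,920 = $746,000
Accrued per-day damages: $286,700 + $746,000 = $1,032,700
Cap: 15% of $5,787,000 = $868,050
Cap at $868,050: $1,032,700 exceeds the cap → $868,050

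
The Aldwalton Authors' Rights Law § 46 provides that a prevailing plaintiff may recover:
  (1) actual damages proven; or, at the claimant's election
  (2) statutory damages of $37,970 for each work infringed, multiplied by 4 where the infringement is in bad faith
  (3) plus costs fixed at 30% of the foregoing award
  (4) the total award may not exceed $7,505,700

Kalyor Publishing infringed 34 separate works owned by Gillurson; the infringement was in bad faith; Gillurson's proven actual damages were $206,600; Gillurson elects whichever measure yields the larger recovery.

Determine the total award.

Statutory damages: 34 × $37,970 = $1,290,980
Multiplied by 4: 4 × $1,290,980 = $5,163,920
Greater of actual damages ($206,600) or enhanced statutory damages ($5,163,920): $5,163,920
Costs: 30% of $5,163,920 = $1,549,176
Award plus costs: $5,163,920 + $1,549,176 = $6,713,096
Cap at $7,505,700: $6,713,096 is within the cap, no reduction.

$6,713,096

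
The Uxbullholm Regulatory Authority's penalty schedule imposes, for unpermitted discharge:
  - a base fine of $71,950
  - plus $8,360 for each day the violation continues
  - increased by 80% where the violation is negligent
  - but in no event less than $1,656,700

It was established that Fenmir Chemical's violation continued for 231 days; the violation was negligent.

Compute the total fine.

$3,605,598

Per-day component: 231 × $8,360 = $1,931,160
Base plus per-day: $71,950 + $1,931,160 = $2,003,110
Enhancement: 80% of $2,003,110 = $1,602,488
Enhanced fine: $2,003,110 + $1,602,488 = $3,605,598
Minimum $1,656,700: $3,605,598 meets the minimum, no increase.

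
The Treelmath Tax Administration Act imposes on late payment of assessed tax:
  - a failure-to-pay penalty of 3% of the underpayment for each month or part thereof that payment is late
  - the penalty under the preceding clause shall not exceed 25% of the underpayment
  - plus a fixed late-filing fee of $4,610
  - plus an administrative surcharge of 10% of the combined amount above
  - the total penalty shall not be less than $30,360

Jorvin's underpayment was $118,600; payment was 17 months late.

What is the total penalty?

$37,686

Accrued rate: 3% × 17 = 51%, capped at 25% → 25%
Failure-to-pay penalty: 25% of $118,600 = $29,650
Penalty before surcharge: $29,650 + $4,610 = $34,260
Administrative surcharge: 10% of $34,260 = $3,426
Total penalty: $34,260 + $3,426 = $37,686
Minimum $30,360: $37,686 meets the minimum, no increase.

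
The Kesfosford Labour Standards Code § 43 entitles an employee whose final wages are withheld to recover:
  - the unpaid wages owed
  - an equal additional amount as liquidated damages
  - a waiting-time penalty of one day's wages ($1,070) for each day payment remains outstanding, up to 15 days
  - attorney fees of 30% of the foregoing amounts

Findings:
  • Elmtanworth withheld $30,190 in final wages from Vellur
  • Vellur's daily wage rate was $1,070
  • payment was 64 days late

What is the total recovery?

Liquidated damages (equal amount): $30,190
Penalty days: min(64, 15) = 15
Waiting-time penalty: 15 × $1,070 = $16,050
Subtotal: $30,190 + $30,190 + $16,050 = $76,430
Attorney fees: 30% of $76,430 = $22,929
Total award: $76,430 + $22,929 = $99,359

Total award: $99,359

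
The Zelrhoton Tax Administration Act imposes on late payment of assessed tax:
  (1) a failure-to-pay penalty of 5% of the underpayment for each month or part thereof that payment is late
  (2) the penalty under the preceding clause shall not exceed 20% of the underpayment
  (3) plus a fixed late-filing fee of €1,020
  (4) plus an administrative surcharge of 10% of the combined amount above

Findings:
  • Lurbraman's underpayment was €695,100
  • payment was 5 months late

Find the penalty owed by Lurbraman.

Accrued rate: 5% × 5 = 25%, capped at 20% → 20%
Failure-to-pay penalty: 20% of €695,100 = €139,020
Penalty before surcharge: €139,020 + €1,020 = €140,040
Administrative surcharge: 10% of €140,040 = €14,004
Total penalty: €140,040 + €14,004 = €154,044

€154,044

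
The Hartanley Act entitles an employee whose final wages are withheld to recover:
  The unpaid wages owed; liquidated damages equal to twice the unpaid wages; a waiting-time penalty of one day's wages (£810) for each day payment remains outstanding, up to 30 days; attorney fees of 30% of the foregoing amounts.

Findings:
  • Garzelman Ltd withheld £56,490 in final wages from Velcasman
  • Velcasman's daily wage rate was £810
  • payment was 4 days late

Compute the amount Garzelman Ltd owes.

£224,523

Doubled: 2 × £56,490 = £112,980
Penalty days: min(4, 30) = 4
Waiting-time penalty: 4 × £810 = £3,240
Subtotal: £56,490 + £112,980 + £3,240 = £172,710
Attorney fees: 30% of £172,710 = £51,813
Total award: £172,710 + £51,813 = £224,523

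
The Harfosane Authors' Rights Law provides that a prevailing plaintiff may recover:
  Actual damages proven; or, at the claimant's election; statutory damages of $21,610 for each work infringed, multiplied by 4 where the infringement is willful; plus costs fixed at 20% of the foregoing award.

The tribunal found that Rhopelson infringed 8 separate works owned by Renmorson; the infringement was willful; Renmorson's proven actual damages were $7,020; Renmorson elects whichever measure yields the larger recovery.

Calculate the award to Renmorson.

Statutory damages: 8 × $21,610 = $172,880
Multiplied by 4: 4 × $172,880 = $691,520
Greater of actual damages ($7,020) or enhanced statutory damages ($691,520): $691,520
Costs: 20% of $691,520 = $138,304
Award plus costs: $691,520 + $138,304 = $829,824

$829,824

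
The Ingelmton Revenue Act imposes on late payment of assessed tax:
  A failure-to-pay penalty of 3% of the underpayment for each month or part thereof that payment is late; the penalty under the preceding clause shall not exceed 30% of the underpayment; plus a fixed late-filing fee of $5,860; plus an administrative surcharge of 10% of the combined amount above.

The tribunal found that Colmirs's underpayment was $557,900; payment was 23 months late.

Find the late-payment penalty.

$190,553

Accrued rate: 3% × 23 = 69%, capped at 30% → 30%
Failure-to-pay penalty: 30% of $557,900 = $167,370
Penalty before surcharge: $167,370 + $5,860 = $173,230
Administrative surcharge: 10% of $173,230 = $17,323
Total penalty: $173,230 + $17,323 = $190,553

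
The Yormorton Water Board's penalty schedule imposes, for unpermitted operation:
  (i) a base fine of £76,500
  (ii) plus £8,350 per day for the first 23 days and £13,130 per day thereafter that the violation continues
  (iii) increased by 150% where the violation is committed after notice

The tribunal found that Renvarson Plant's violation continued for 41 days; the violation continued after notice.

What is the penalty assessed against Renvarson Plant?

First 23 days: 23 × £8,350 = £192,050
Remaining days: (41 − 23) × £13,130 = £236,340
Per-day component: £192,050 + £236,340 = £428,390
Base plus per-day: £76,500 + £428,390 = £504,890
Enhancement: 150% of £504,890 = £757,335
Enhanced fine: £504,890 + £757,335 = £1,262,225

£1,262,225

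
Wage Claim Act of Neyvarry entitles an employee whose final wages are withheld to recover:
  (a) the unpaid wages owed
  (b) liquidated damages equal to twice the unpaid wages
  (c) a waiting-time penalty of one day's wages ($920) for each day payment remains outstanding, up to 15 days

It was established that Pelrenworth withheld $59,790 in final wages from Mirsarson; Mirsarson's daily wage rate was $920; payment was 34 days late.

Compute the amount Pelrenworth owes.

$193,170

Doubled: 2 × $59,790 = $119,580
Penalty days: min(34, 15) = 15
Waiting-time penalty: 15 × $920 = $13,800
Total award: $59,790 + $119,580 + $13,800 = $193,170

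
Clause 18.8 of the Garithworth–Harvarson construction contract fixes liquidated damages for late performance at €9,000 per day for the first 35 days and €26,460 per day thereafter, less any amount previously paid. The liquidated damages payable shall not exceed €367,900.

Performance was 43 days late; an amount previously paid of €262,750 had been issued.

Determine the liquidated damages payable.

€263,930

First 35 days: 35 × €9,000 = €315,000
Remaining days: (43 − 35) × €26,460 = €211,680
Accrued per-day damages: €315,000 + €211,680 = €526,680
Less amount previously paid: €526,680 − €262,750 = €263,930
Cap at €367,900: €263,930 is within the cap, no reduction.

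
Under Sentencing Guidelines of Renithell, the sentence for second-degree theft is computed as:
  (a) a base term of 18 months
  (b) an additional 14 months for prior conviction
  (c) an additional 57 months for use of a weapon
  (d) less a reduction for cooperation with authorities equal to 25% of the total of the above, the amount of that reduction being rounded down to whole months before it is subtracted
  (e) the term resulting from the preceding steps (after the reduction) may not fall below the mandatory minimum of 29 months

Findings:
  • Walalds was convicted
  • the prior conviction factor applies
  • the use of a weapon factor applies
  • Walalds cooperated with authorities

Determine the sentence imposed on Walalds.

Prior conviction enhancement: +14 months
Use of a weapon enhancement: +57 months
Adjusted term: 18 months + 14 months + 57 months = 89 months
Cooperation with authorities reduction: 25% of 89 months = 22 months (rounded down)
After reduction: 89 − 22 = 67 months
Minimum 29 months: 67 months meets the minimum, no increase.

67 months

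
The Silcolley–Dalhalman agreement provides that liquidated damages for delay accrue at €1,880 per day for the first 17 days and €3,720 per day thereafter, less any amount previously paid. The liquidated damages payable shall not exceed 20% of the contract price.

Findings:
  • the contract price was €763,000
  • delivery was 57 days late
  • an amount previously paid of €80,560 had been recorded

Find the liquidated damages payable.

Liquidated damages: €100,200

First 17 days: 17 × €1,880 = €31,960
Remaining days: (57 − 17) × €3,720 = €148,800
Accrued per-day damages: €31,960 + €148,800 = €180,760
Less amount previously paid: €180,760 − €80,560 = €100,200
Cap: 20% of €763,000 = €152,600
Cap at €152,600: €100,200 is within the cap, no reduction.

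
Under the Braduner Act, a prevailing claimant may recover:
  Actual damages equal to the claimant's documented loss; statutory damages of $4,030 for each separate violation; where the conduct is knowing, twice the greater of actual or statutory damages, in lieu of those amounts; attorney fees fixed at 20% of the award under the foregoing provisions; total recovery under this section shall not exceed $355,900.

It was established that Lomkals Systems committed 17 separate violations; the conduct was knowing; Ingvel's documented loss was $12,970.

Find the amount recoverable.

Total recovery: $164,424

Statutory damages: 17 × $4,030 = $68,510
Greater of actual damages ($12,970) or statutory damages ($68,510): $68,510
Doubled: 2 × $68,510 = $137,020
Attorney fees: 20% of $137,020 = $27,404
Total before cap: $137,020 + $27,404 = $164,424
Cap at $355,900: $164,424 is within the cap, no reduction.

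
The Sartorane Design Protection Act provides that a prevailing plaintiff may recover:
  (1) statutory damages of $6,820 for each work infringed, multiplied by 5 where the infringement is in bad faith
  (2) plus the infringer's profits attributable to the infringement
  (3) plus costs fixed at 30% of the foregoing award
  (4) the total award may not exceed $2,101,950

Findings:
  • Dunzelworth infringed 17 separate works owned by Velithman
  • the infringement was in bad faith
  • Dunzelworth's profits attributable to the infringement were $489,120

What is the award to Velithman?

$1,389,466

Statutory damages: 17 × $6,820 = $115,940
Multiplied by 5: 5 × $115,940 = $579,700
Combined award: $579,700 + $489,120 = $1,068,820
Costs: 30% of $1,068,820 = $320,646
Award plus costs: $1,068,820 + $320,646 = $1,389,466
Cap at $2,101,950: $1,389,466 is within the cap, no reduction.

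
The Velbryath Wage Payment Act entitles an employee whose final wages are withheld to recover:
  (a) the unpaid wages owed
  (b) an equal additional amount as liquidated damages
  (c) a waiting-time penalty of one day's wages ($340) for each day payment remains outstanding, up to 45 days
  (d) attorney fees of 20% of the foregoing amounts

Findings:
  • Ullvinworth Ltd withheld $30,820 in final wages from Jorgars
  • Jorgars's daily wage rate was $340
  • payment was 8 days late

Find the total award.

Total award: $77,232

Liquidated damages (equal amount): $30,820
Penalty days: min(8, 45) = 8
Waiting-time penalty: 8 × $340 = $2,720
Subtotal: $30,820 + $30,820 + $2,720 = $64,360
Attorney fees: 20% of $64,360 = $12,872
Total award: $64,360 + $12,872 = $77,232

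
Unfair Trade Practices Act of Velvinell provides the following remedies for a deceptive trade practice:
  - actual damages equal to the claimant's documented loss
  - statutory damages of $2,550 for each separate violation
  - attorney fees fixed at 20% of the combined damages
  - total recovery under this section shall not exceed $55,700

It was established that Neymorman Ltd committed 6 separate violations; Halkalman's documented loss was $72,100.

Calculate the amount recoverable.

$55,700

Statutory damages: 6 × $2,550 = $15,300
Combined damages: $72,100 + $15,300 = $87,400
Attorney fees: 20% of $87,400 = $17,480
Total before cap: $87,400 + $17,480 = $104,880
Cap at $55,700: $104,880 exceeds the cap → $55,700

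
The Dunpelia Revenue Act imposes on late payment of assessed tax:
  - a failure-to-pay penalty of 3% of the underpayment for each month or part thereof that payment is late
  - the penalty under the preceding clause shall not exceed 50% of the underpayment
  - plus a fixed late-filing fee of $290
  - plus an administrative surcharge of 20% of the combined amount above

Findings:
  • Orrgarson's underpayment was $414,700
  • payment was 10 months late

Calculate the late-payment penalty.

$149,640

Accrued rate: 3% × 10 = 30%, capped at 50% → 30%
Failure-to-pay penalty: 30% of $414,700 = $124,410
Penalty before surcharge: $124,410 + $290 = $124,700
Administrative surcharge: 20% of $124,700 = $24,940
Total penalty: $124,700 + $24,940 = $149,640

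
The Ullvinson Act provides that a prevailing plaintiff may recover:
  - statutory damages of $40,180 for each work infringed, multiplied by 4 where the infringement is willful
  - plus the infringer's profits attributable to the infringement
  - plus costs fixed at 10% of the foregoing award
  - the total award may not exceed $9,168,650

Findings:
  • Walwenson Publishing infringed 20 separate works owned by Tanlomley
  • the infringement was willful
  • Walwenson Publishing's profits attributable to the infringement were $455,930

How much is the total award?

Statutory damages: 20 × $40,180 = $803,600
Multiplied by 4: 4 × $803,600 = $3,214,400
Combined award: $3,214,400 + $455,930 = $3,670,330
Costs: 10% of $3,670,330 = $367,033
Award plus costs: $3,670,330 + $367,033 = $4,037,363
Cap at $9,168,650: $4,037,363 is within the cap, no reduction.

Award: $4,037,363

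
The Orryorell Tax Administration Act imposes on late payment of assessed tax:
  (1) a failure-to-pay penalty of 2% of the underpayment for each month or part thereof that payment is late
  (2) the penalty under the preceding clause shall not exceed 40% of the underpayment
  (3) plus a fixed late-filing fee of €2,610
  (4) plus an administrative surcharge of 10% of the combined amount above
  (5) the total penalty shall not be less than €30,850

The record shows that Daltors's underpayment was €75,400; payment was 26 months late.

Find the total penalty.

€36,047

Accrued rate: 2% × 26 = 52%, capped at 40% → 40%
Failure-to-pay penalty: 40% of €75,400 = €30,160
Penalty before surcharge: €30,160 + €2,610 = €32,770
Administrative surcharge: 10% of €32,770 = €3,277
Total penalty: €32,770 + €3,277 = €36,047
Minimum €30,850: €36,047 meets the minimum, no increase.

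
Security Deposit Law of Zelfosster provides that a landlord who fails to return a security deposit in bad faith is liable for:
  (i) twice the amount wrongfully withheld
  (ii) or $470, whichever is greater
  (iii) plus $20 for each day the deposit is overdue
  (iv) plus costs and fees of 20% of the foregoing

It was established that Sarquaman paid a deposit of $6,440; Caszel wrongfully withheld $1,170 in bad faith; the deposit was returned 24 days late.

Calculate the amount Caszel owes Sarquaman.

Doubled: 2 × $1,170 = $2,340
Minimum $470: $2,340 meets the minimum, no increase.
Late-return penalty: 24 × $20 = $480
Damages plus late penalty: $2,340 + $480 = $2,820
Costs and fees: 20% of $2,820 = $564
Total recovery: $2,820 + $564 = $3,384

$3,384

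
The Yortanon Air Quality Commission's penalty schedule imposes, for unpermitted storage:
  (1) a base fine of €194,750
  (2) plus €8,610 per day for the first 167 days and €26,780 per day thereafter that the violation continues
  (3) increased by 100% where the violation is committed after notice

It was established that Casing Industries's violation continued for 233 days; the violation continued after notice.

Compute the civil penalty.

First 167 days: 167 × €8,610 = €1,437,870
Remaining days: (233 − 167) × €26,780 = €1,767,480
Per-day component: €1,437,870 + €1,767,480 = €3,205,350
Base plus per-day: €194,750 + €3,205,350 = €3,400,100
Enhancement: 100% of €3,400,100 = €3,400,100
Enhanced fine: €3,400,100 + €3,400,100 = €6,800,200

€6,800,200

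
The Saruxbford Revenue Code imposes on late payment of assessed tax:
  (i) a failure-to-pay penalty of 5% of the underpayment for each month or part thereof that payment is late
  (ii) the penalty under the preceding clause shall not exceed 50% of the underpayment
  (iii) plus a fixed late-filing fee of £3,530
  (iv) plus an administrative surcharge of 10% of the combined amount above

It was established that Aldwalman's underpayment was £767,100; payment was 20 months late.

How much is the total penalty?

£425,788

Accrued rate: 5% × 20 = 100%, capped at 50% → 50%
Failure-to-pay penalty: 50% of £767,100 = £383,550
Penalty before surcharge: £383,550 + £3,530 = £387,080
Administrative surcharge: 10% of £387,080 = £38,708
Total penalty: £387,080 + £38,708 = £425,788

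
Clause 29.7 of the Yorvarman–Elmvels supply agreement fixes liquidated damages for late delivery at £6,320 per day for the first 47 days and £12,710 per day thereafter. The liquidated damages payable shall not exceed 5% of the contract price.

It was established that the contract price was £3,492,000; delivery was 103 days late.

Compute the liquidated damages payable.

First 47 days: 47 × £6,320 = £297,040
Remaining days: (103 − 47) × £12,710 = £711,760
Accrued per-day damages: £297,040 + £711,760 = £1,008,800
Cap: 5% of £3,492,000 = £174,600
Cap at £174,600: £1,008,800 exceeds the cap → £174,600

£174,600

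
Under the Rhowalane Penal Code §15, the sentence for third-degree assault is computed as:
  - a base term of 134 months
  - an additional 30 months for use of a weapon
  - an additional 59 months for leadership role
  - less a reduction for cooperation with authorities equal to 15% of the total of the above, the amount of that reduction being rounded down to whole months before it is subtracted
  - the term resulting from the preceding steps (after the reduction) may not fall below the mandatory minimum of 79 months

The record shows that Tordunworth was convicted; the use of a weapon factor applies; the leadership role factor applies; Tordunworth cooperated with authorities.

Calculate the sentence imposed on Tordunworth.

Sentence: 190 months

Use of a weapon enhancement: +30 months
Leadership role enhancement: +59 months
Adjusted term: 134 months + 30 months + 59 months = 223 months
Cooperation with authorities reduction: 15% of 223 months = 33 months (rounded down)
After reduction: 223 − 33 = 190 months
Minimum 79 months: 190 months meets the minimum, no increase.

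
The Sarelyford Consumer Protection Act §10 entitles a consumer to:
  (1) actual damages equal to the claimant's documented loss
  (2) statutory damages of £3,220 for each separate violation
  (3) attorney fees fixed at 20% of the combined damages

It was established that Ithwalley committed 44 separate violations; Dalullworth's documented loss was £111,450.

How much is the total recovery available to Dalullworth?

Statutory damages: 44 × £3,220 = £141,680
Combined damages: £111,450 + £141,680 = £253,130
Attorney fees: 20% of £253,130 = £50,626
Total recovery: £253,130 + £50,626 = £303,756

£303,756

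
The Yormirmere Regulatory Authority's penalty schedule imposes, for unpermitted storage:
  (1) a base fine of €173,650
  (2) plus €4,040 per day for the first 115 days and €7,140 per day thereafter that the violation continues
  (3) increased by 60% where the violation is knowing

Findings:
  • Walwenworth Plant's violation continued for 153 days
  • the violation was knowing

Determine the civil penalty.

First 115 days: 115 × €4,040 = €464,600
Remaining days: (153 − 115) × €7,140 = €271,320
Per-day component: €464,600 + €271,320 = €735,920
Base plus per-day: €173,650 + €735,920 = €909,570
Enhancement: 60% of €909,570 = €545,742
Enhanced fine: €909,570 + €545,742 = €1,455,312

€1,455,312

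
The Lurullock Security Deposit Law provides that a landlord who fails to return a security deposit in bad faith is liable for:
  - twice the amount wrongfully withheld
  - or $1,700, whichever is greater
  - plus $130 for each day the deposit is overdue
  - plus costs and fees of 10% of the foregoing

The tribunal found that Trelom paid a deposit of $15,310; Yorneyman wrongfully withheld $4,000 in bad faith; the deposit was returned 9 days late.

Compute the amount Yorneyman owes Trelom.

$10,087

Doubled: 2 × $4,000 = $8,000
Minimum $1,700: $8,000 meets the minimum, no increase.
Late-return penalty: 9 × $130 = $1,170
Damages plus late penalty: $8,000 + $1,170 = $9,170
Costs and fees: 10% of $9,170 = $917
Total recovery: $9,170 + $917 = $10,087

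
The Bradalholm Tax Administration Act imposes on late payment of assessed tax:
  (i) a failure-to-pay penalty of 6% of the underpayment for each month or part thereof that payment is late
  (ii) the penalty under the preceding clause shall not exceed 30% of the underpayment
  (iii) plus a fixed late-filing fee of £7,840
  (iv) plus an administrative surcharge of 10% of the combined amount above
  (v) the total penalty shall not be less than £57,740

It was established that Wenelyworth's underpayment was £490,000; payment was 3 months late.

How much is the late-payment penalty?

Accrued rate: 6% × 3 = 18%, capped at 30% → 18%
Failure-to-pay penalty: 18% of £490,000 = £88,200
Penalty before surcharge: £88,200 + £7,840 = £96,040
Administrative surcharge: 10% of £96,040 = £9,604
Total penalty: £96,040 + £9,604 = £105,644
Minimum £57,740: £105,644 meets the minimum, no increase.

£105,644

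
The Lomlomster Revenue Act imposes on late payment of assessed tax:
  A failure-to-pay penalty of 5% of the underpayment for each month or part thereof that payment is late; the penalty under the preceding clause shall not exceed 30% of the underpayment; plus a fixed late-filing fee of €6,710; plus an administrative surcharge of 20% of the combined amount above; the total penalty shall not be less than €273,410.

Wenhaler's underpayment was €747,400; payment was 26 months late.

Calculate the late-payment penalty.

Accrued rate: 5% × 26 = 130%, capped at 30% → 30%
Failure-to-pay penalty: 30% of €747,400 = €224,220
Penalty before surcharge: €224,220 + €6,710 = €230,930
Administrative surcharge: 20% of €230,930 = €46,186
Total penalty: €230,930 + €46,186 = €277,116
Minimum €273,410: €277,116 meets the minimum, no increase.

Penalty: €277,116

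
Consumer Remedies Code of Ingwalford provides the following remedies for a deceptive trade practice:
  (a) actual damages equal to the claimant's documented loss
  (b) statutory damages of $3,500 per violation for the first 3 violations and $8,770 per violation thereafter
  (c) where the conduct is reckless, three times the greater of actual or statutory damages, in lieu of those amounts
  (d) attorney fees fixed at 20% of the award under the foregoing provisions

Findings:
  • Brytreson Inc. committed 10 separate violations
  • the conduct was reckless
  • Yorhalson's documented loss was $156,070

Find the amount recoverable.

First 3 violations: 3 × $3,500 = $10,500
Remaining violations: (10 − 3) × $8,770 = $61,390
Statutory damages: $10,500 + $61,390 = $71,890
Greater of actual damages ($156,070) or statutory damages ($71,890): $156,070
Trebled: 3 × $156,070 = $468,210
Attorney fees: 20% of $468,210 = $93,642
Total recovery: $468,210 + $93,642 = $561,852

$561,852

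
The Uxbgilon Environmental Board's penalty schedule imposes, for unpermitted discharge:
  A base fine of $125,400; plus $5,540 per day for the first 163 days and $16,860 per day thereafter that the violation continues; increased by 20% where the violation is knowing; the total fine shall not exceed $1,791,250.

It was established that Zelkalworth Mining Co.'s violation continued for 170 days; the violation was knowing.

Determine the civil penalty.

$1,375,728

First 163 days: 163 × $5,540 = $903,020
Remaining days: (170 − 163) × $16,860 = $118,020
Per-day component: $903,020 + $118,020 = $1,021,040
Base plus per-day: $125,400 + $1,021,040 = $1,146,440
Enhancement: 20% of $1,146,440 = $229,288
Enhanced fine: $1,146,440 + $229,288 = $1,375,728
Cap at $1,791,250: $1,375,728 is within the cap, no reduction.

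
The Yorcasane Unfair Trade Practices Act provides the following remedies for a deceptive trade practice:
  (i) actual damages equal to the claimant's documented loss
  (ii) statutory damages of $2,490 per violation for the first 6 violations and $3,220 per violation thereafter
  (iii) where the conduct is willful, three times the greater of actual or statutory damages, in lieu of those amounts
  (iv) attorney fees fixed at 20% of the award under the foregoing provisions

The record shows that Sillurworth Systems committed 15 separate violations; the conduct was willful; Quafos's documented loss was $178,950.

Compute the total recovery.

First 6 violations: 6 × $2,490 = $14,940
Remaining violations: (15 − 6) × $3,220 = $28,980
Statutory damages: $14,940 + $28,980 = $43,920
Greater of actual damages ($178,950) or statutory damages ($43,920): $178,950
Trebled: 3 × $178,950 = $536,850
Attorney fees: 20% of $536,850 = $107,370
Total recovery: $536,850 + $107,370 = $644,220

$644,220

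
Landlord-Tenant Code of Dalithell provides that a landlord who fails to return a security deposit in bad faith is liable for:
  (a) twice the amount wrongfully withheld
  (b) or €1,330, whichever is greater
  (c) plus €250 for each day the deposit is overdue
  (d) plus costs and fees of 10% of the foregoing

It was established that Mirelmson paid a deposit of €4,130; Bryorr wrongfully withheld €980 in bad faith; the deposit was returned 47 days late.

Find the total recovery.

Doubled: 2 × €980 = €1,960
Minimum €1,330: €1,960 meets the minimum, no increase.
Late-return penalty: 47 × €250 = €11,750
Damages plus late penalty: €1,960 + €11,750 = €13,710
Costs and fees: 10% of €13,710 = €1,371
Total recovery: €13,710 + €1,371 = €15,081

€15,081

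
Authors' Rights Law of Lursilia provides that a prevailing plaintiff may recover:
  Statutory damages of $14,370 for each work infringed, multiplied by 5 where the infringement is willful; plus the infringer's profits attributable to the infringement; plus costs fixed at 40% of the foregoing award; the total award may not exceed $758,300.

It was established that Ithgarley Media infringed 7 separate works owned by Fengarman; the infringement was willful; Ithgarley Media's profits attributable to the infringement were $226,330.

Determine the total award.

$758,300

Statutory damages: 7 × $14,370 = $100,590
Multiplied by 5: 5 × $100,590 = $502,950
Combined award: $502,950 + $226,330 = $729,280
Costs: 40% of $729,280 = $291,712
Award plus costs: $729,280 + $291,712 = $1,020,992
Cap at $758,300: $1,020,992 exceeds the cap → $758,300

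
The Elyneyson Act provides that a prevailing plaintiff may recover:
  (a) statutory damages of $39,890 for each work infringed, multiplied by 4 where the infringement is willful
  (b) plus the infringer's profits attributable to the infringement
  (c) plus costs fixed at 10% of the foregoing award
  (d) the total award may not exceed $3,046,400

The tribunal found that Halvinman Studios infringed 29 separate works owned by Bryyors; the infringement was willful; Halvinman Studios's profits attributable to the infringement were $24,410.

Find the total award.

Statutory damages: 29 × $39,890 = $1,156,810
Multiplied by 4: 4 × $1,156,810 = $4,627,240
Combined award: $4,627,240 + $24,410 = $4,651,650
Costs: 10% of $4,651,650 = $465,165
Award plus costs: $4,651,650 + $465,165 = $5,116,815
Cap at $3,046,400: $5,116,815 exceeds the cap → $3,046,400

$3,046,400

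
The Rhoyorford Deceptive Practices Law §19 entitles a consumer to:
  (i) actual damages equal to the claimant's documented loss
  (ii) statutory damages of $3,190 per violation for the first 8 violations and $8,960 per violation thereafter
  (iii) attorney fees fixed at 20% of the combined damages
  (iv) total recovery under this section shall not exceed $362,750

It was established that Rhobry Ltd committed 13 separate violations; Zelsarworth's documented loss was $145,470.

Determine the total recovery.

First 8 violations: 8 × $3,190 = $25,520
Remaining violations: (13 − 8) × $8,960 = $44,800
Statutory damages: $25,520 + $44,800 = $70,320
Combined damages: $145,470 + $70,320 = $215,790
Attorney fees: 20% of $215,790 = $43,158
Total before cap: $215,790 + $43,158 = $258,948
Cap at $362,750: $258,948 is within the cap, no reduction.

$258,948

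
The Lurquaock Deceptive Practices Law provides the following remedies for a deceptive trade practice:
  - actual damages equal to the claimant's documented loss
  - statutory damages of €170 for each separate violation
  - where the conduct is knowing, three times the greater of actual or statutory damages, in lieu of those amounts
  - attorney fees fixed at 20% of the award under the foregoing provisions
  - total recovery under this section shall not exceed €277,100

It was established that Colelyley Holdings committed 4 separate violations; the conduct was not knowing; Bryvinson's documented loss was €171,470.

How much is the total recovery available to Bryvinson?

Total recovery: €206,580

Statutory damages: 4 × €170 = €680
Conduct not knowing: the in-lieu enhancement does not apply.
Actual plus statutory damages: €171,470 + €680 = €172,150
Attorney fees: 20% of €172,150 = €34,430
Total before cap: €172,150 + €34,430 = €206,580
Cap at €277,100: €206,580 is within the cap, no reduction.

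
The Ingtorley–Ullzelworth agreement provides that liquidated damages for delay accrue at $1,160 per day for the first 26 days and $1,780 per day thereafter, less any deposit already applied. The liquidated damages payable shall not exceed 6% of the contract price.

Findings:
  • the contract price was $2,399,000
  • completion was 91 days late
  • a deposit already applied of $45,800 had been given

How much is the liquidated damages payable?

$100,060

First 26 days: 26 × $1,160 = $30,160
Remaining days: (91 − 26) × $1,780 = $115,700
Accrued per-day damages: $30,160 + $115,700 = $145,860
Less deposit already applied: $145,860 − $45,800 = $100,060
Cap: 6% of $2,399,000 = $143,940
Cap at $143,940: $100,060 is within the cap, no reduction.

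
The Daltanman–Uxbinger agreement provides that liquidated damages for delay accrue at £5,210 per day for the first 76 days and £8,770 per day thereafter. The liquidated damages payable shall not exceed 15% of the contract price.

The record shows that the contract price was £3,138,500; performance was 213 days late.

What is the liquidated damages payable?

£470,775

First 76 days: 76 × £5,210 = £395,960
Remaining days: (213 − 76) × £8,770 = £1,201,490
Accrued per-day damages: £395,960 + £1,201,490 = £1,597,450
Cap: 15% of £3,138,500 = £470,775
Cap at £470,775: £1,597,450 exceeds the cap → £470,775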